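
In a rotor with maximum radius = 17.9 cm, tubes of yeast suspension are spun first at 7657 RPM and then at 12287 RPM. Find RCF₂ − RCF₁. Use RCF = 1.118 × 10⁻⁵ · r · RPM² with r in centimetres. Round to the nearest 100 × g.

≈ 18500 ×g

RCF₁ = 1.118 × 10⁻⁵ × 17.9 × (7657)² = 1.118 × 10⁻⁵ × 17.9 × 58,629,649 ≈ 11,733.1 × g
RCF₂ = 1.118 × 10⁻⁵ × 17.9 × (12287)² = 1.118 × 10⁻⁵ × 17.9 × 150,970,369 ≈ 30,212.5 × g
Increase = 30,212.5 − 11,733.1 = 18,479.4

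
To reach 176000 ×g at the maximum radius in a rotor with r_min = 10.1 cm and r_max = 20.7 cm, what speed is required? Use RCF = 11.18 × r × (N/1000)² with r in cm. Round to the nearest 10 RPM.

Use r_max = 20.7 cm.
176,000 = 11.18 × 20.7 × (N/1000)²
(N/1000)² = 176,000 / 231.426 = 760.5023
N = 1000 × √760.5023 ≈ 27,577.2

≈ 27580 RPM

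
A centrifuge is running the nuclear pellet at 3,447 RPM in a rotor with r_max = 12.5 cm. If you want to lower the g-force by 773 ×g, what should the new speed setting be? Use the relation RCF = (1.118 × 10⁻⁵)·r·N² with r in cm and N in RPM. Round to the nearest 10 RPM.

2520 RPM

Current RCF = 1.118 × 10⁻⁵ × 12.5 × (3447)² = 1.118 × 10⁻⁵ × 12.5 × 11,881,809 ≈ 1,660.5 × g
Target RCF = 1,660.5 − 773 = 887.5 × g
N² = 887.5 / (13.975 × 10⁻⁵) = 6,350,626
N ≈ √6,350,626 ≈ 2,520.0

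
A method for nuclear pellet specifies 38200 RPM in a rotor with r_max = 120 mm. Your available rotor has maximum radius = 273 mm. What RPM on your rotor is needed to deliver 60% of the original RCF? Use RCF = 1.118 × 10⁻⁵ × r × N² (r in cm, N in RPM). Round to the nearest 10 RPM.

≈ 19620 RPM

Original rotor: r = 120 mm = 12.0 cm
RCF_original = 1.118 × 10⁻⁵ × 12 × (38200)² = 1.118 × 10⁻⁵ × 12 × 1,459,240,000 ≈ 195,771.6 × g
Target RCF = 0.6 × 195,771.6 ≈ 117,463 × g
Your rotor: r = 273 mm = 27.3 cm
117,463 = 1.118 × 10⁻⁵ × 27.3 × N²
N² = 117,463 / (30.5214 × 10⁻⁵) = 384,854,561
N ≈ √384,854,561 ≈ 19,617.7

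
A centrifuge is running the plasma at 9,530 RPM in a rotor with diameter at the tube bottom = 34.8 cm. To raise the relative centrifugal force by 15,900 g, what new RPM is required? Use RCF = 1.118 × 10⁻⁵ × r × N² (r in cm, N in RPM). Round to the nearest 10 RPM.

≈ 13140 RPM

r = 34.8 / 2 = 17.4 cm
Current RCF = 1.118 × 10⁻⁵ × 17.4 × (9530)² = 1.118 × 10⁻⁵ × 17.4 × 90,820,900 ≈ 17,667.6 × g
Target RCF = 17,667.6 + 15,900 = 33,567.6 × g
N² = 33,567.6 / (19.4532 × 10⁻⁵) = 172,555,672
N ≈ √172,555,672 ≈ 13,136.0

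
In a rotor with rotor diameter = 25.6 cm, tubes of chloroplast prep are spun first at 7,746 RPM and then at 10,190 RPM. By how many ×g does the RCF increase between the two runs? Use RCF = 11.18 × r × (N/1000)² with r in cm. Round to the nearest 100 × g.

r = 25.6 / 2 = 12.8 cm
RCF₁ = 11.18 × 12.8 × (7.746)² = 11.18 × 12.8 × 60.000516 ≈ 8,586.3 × g
RCF₂ = 11.18 × 12.8 × (10.19)² = 11.18 × 12.8 × 103.8361 ≈ 14,859.4 × g
Increase = 14,859.4 − 8,586.3 = 6,273.1

6300 ×g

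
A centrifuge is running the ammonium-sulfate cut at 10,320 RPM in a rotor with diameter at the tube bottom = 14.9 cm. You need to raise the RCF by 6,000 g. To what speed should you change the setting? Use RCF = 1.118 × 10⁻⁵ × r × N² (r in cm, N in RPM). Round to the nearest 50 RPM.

N₂ ≈ 13350 RPM

r = 14.9 / 2 = 7.45 cm
Current RCF = 1.118 × 10⁻⁵ × 7.45 × (10320)² = 1.118 × 10⁻⁵ × 7.45 × 106,502,400 ≈ 8,870.7 × g
Target RCF = 8,870.7 + 6,000 = 14,870.7 × g
N² = 14,870.7 / (8.3291 × 10⁻⁵) = 178,539,098
N ≈ √178,539,098 ≈ 13,361.9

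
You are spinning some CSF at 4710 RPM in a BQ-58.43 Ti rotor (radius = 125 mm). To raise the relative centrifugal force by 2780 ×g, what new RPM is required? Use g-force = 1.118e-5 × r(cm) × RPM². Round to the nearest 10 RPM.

r = 125 mm = 12.5 cm
Current RCF = 1.118 × 10⁻⁵ × 12.5 × (4710)² = 1.118 × 10⁻⁵ × 12.5 × 22,184,100 ≈ 3,100.2 × g
Target RCF = 3,100.2 + 2,780 = 5,880.2 × g
N² = 5,880.2 / (13.975 × 10⁻⁵) = 42,076,565
N ≈ √42,076,565 ≈ 6,486.6

N₂ ≈ 6490 RPM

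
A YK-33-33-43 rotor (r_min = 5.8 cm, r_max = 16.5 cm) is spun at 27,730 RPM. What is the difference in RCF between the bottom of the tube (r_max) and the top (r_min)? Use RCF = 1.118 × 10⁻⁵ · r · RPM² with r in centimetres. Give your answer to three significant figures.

≈ 92000 x g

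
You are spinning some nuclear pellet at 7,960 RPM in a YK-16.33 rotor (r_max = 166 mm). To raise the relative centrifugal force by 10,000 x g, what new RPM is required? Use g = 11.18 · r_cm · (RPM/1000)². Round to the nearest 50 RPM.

r = 166 mm = 16.6 cm
Current RCF = 11.18 × 16.6 × (7.96)² = 11.18 × 16.6 × 63.3616 ≈ 11,759.2 × g
Target RCF = 11,759.2 + 10,000 = 21,759.2 × g
(N/1000)² = 21,759.2 / 185.588 = 117.2446
N = 1000 × √117.2446 ≈ 10,828.0

≈ 10850 RPM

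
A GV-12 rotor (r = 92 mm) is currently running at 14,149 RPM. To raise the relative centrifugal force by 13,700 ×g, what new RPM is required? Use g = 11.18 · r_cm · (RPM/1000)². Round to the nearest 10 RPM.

≈ 18260 RPM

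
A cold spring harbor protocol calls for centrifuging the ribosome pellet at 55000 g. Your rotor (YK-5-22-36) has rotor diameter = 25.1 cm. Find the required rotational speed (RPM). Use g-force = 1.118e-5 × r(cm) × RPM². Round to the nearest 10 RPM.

r = 25.1 / 2 = 12.55 cm
RCF = 1.118 × 10⁻⁵ × r × N²
55,000 = 1.118 × 10⁻⁵ × 12.55 × N²
N² = 55,000 / (14.0309 × 10⁻⁵) = 391,991,961
N ≈ √391,991,961 ≈ 19,798.8

19800 RPM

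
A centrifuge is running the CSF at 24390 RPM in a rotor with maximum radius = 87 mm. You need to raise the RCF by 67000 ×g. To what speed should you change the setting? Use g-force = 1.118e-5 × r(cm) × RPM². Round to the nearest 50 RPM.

≈ 35850 RPM

r = 87 mm = 8.7 cm
Current RCF = 1.118 × 10⁻⁵ × 8.7 × (24390)² = 1.118 × 10⁻⁵ × 8.7 × 594,872,100 ≈ 57,860.8 × g
Target RCF = 57,860.8 + 67,000 = 124,860.8 × g
N² = 124,860.8 / (9.7266 × 10⁻⁵) = 1,283,704,480
N ≈ √1,283,704,480 ≈ 35,828.8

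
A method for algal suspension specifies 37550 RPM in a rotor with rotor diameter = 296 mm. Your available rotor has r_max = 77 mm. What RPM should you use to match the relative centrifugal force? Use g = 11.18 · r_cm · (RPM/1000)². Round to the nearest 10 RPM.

≈ 52060 RPM

Original rotor: r = 296 mm / 2 = 148 mm = 14.8 cm
RCF = 11.18 × r × (N/1000)²
RCF_original = 11.18 × 14.8 × (37.55)² = 11.18 × 14.8 × 1,410.0025 ≈ 233,304.7 × g
Your rotor: r = 77 mm = 7.7 cm
233,304.7 = 11.18 × 7.7 × (N/1000)²
(N/1000)² = 233,304.7 / 86.086 = 2710.135
N = 1000 × √2710.135 ≈ 52,059.0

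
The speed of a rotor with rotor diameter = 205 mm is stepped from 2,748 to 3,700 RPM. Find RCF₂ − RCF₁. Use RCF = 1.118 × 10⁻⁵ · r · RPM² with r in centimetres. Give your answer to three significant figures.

703 ×g

r = 205 mm / 2 = 102.5 mm = 10.25 cm
RCF₁ = 1.118 × 10⁻⁵ × 10.25 × (2748)² = 1.118 × 10⁻⁵ × 10.25 × 7,551,504 ≈ 865.4 × g
RCF₂ = 1.118 × 10⁻⁵ × 10.25 × (3700)² = 1.118 × 10⁻⁵ × 10.25 × 13,690,000 ≈ 1,568.8 × g
Increase = 1,568.8 − 865.4 = 703.4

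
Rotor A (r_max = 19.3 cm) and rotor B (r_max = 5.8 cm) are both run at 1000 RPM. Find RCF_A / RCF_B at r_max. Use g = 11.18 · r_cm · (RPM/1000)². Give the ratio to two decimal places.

3.33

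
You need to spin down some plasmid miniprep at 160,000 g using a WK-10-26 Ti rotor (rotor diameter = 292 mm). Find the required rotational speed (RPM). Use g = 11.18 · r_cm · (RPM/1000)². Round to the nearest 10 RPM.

r = 292 mm / 2 = 146 mm = 14.6 cm
RCF = 11.18 × r × (N/1000)²
160,000 = 11.18 × 14.6 × (N/1000)²
(N/1000)² = 160,000 / 163.228 = 980.224
N = 1000 × √980.224 ≈ 31,308.5

31310 RPM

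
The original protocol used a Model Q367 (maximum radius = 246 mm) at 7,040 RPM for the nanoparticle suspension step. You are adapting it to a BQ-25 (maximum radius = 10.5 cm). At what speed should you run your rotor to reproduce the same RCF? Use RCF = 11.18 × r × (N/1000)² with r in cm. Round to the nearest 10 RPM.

Original rotor: r = 246 mm = 24.6 cm
RCF_original = 11.18 × 24.6 × (7.04)² = 11.18 × 24.6 × 49.5616 ≈ 13,630.8 × g
13,630.8 = 11.18 × 10.5 × (N/1000)²
(N/1000)² = 13,630.8 / 117.39 = 116.1155
N = 1000 × √116.1155 ≈ 10,775.7

10780 RPM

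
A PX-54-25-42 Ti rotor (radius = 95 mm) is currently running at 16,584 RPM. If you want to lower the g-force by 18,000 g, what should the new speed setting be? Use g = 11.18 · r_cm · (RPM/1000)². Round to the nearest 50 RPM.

r = 95 mm = 9.5 cm
Current RCF = 11.18 × 9.5 × (16.584)² = 11.18 × 9.5 × 275.029056 ≈ 29,210.8 × g
Target RCF = 29,210.8 − 18,000 = 11,210.8 × g
(N/1000)² = 11,210.8 / 106.21 = 105.5531
N = 1000 × √105.5531 ≈ 10,273.9

≈ 10250 RPM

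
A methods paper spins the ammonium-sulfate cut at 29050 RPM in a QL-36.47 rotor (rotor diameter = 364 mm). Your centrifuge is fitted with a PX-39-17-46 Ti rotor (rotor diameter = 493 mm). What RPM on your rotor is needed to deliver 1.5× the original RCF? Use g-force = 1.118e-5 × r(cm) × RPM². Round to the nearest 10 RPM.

Original rotor: r = 364 mm / 2 = 182 mm = 18.2 cm
RCF = 1.118 × 10⁻⁵ × r × N²
RCF_original = 1.118 × 10⁻⁵ × 18.2 × (29050)² = 1.118 × 10⁻⁵ × 18.2 × 843,902,500 ≈ 171,713.9 × g
Target RCF = 1.5 × 171,713.9 ≈ 257,570.8 × g
Your rotor: r = 493 mm / 2 = 246.5 mm = 24.65 cm
257,570.8 = 1.118 × 10⁻⁵ × 24.65 × N²
N² = 257,570.8 / (27.5587 × 10⁻⁵) = 934,626,089
N ≈ √934,626,089 ≈ 30,571.7

30570 RPM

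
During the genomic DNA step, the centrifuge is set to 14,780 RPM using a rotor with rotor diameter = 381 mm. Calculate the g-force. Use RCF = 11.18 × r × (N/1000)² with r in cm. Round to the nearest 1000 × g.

47000 × g

r = 381 mm / 2 = 190.5 mm = 19.05 cm
RCF = 11.18 × 19.05 × (14.78)² = 11.18 × 19.05 × 218.4484 ≈ 46,524.9 × g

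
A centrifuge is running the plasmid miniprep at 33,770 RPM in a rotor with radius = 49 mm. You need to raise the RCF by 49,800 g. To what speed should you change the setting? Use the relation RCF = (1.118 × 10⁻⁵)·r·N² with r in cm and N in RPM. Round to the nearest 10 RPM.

r = 49 mm = 4.9 cm
Current RCF = 1.118 × 10⁻⁵ × 4.9 × (33770)² = 1.118 × 10⁻⁵ × 4.9 × 1,140,412,900 ≈ 62,474.1 × g
Target RCF = 62,474.1 + 49,800 = 112,274.1 × g
N² = 112,274.1 / (5.4782 × 10⁻⁵) = 2,049,470,629
N ≈ √2,049,470,629 ≈ 45,271.1

N₂ ≈ 45270 RPM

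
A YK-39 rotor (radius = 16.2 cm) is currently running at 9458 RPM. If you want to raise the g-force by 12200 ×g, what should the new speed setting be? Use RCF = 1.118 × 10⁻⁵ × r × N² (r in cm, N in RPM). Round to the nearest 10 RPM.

Current RCF = 1.118 × 10⁻⁵ × 16.2 × (9458)² = 1.118 × 10⁻⁵ × 16.2 × 89,453,764 ≈ 16,201.5 × g
Target RCF = 16,201.5 + 12,200 = 28,401.5 × g
N² = 28,401.5 / (18.1116 × 10⁻⁵) = 156,813,865
N ≈ √156,813,865 ≈ 12,522.5

N₂ ≈ 12520 RPM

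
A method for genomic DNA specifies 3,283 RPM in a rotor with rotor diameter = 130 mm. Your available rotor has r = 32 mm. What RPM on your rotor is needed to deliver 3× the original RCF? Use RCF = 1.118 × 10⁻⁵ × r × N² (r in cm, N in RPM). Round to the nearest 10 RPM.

Original rotor: r = 130 mm / 2 = 65 mm = 6.5 cm
RCF = 1.118 × 10⁻⁵ × r × N²
RCF_original = 1.118 × 10⁻⁵ × 6.5 × (3283)² = 1.118 × 10⁻⁵ × 6.5 × 10,778,089 ≈ 783.2 × g
Target RCF = 3 × 783.2 ≈ 2,349.6 × g
Your rotor: r = 32 mm = 3.2 cm
2,349.6 = 1.118 × 10⁻⁵ × 3.2 × N²
N² = 2,349.6 / (3.5776 × 10⁻⁵) = 65,675,313
N ≈ √65,675,313 ≈ 8,104.0

≈ 8100 RPM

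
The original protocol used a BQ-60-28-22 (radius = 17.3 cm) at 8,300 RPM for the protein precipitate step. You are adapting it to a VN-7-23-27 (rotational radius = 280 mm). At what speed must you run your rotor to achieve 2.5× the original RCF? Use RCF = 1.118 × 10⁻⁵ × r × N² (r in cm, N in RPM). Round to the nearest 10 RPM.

10320 RPM

RCF_original = 1.118 × 10⁻⁵ × 17.3 × (8300)² = 1.118 × 10⁻⁵ × 17.3 × 68,890,000 ≈ 13,324.3 × g
Target RCF = 2.5 × 13,324.3 ≈ 33,310.8 × g
Your rotor: r = 280 mm = 28.0 cm
33,310.8 = 1.118 × 10⁻⁵ × 28 × N²
N² = 33,310.8 / (31.304 × 10⁻⁵) = 106,410,682
N ≈ √106,410,682 ≈ 10,315.6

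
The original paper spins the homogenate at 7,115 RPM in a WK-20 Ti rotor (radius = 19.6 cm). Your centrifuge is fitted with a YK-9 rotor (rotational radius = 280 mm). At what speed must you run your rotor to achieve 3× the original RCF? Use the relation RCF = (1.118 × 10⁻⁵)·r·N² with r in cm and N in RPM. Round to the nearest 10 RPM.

≈ 10310 RPM

RCF = 1.118 × 10⁻⁵ × r × N²
RCF_original = 1.118 × 10⁻⁵ × 19.6 × (7115)² = 1.118 × 10⁻⁵ × 19.6 × 50,623,225 ≈ 11,093 × g
Target RCF = 3 × 11,093 ≈ 33,279 × g
Your rotor: r = 280 mm = 28.0 cm
33,279 = 1.118 × 10⁻⁵ × 28 × N²
N² = 33,279 / (31.304 × 10⁻⁵) = 106,309,098
N ≈ √106,309,098 ≈ 10,310.6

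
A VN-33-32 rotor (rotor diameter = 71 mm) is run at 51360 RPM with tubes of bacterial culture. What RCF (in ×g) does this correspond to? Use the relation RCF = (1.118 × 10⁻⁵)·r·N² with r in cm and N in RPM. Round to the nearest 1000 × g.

r = 71 mm / 2 = 35.5 mm = 3.55 cm
RCF = 1.118 × 10⁻⁵ × r × N²
RCF = 1.118 × 10⁻⁵ × 3.55 × (51360)² = 1.118 × 10⁻⁵ × 3.55 × 2,637,849,600 ≈ 104,693.6 × g

RCF ≈ 105000 ×g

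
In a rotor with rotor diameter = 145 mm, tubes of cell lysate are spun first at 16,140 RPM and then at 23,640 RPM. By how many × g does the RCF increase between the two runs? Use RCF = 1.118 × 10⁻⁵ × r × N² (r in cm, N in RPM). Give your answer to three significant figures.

≈ 24200 × g

r = 145 mm / 2 = 72.5 mm = 7.25 cm
RCF₁ = 1.118 × 10⁻⁵ × 7.25 × (16140)² = 1.118 × 10⁻⁵ × 7.25 × 260,499,600 ≈ 21,114.8 × g
RCF₂ = 1.118 × 10⁻⁵ × 7.25 × (23640)² = 1.118 × 10⁻⁵ × 7.25 × 558,849,600 ≈ 45,297.6 × g
Increase = 45,297.6 − 21,114.8 = 24,182.8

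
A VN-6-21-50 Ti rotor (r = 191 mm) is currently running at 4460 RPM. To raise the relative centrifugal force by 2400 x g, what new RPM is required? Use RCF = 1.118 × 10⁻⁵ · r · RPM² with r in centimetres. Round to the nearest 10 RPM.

5580 RPM

r = 191 mm = 19.1 cm
Current RCF = 1.118 × 10⁻⁵ × 19.1 × (4460)² = 1.118 × 10⁻⁵ × 19.1 × 19,891,600 ≈ 4,247.6 × g
Target RCF = 4,247.6 + 2,400 = 6,647.6 × g
N² = 6,647.6 / (21.3538 × 10⁻⁵) = 31,130,759
N ≈ √31,130,759 ≈ 5,579.5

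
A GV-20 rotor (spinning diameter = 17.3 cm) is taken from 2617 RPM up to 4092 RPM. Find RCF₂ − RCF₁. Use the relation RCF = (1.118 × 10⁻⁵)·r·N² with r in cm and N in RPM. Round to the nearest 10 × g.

r = 17.3 / 2 = 8.65 cm
RCF₁ = 1.118 × 10⁻⁵ × 8.65 × (2617)² = 1.118 × 10⁻⁵ × 8.65 × 6,848,689 ≈ 662.3 × g
RCF₂ = 1.118 × 10⁻⁵ × 8.65 × (4092)² = 1.118 × 10⁻⁵ × 8.65 × 16,744,464 ≈ 1,619.3 × g
Increase = 1,619.3 − 662.3 = 957

960 × g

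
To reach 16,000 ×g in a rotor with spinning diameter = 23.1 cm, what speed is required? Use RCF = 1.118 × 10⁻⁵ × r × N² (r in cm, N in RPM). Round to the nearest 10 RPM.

11130 RPM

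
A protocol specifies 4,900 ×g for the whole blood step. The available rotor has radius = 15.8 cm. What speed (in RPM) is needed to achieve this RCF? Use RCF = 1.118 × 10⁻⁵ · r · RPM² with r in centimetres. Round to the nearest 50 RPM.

4,900 = 1.118 × 10⁻⁵ × 15.8 × N²
N² = 4,900 / (17.6644 × 10⁻⁵) = 27,739,408
N ≈ √27,739,408 ≈ 5,266.8

≈ 5250 RPM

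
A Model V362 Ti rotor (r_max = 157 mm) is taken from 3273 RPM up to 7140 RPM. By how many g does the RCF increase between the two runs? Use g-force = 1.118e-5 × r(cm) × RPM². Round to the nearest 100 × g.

7100 g

r = 157 mm = 15.7 cm
RCF₁ = 1.118 × 10⁻⁵ × 15.7 × (3273)² = 1.118 × 10⁻⁵ × 15.7 × 10,712,529 ≈ 1,880.3 × g
RCF₂ = 1.118 × 10⁻⁵ × 15.7 × (7140)² = 1.118 × 10⁻⁵ × 15.7 × 50,979,600 ≈ 8,948.2 × g
Increase = 8,948.2 − 1,880.3 = 7,067.9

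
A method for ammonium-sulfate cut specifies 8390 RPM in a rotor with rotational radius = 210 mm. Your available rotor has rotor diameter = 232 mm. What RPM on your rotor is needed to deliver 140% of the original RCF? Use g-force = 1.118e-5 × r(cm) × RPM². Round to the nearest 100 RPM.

Original rotor: r = 210 mm = 21.0 cm
RCF_original = 1.118 × 10⁻⁵ × 21 × (8390)² = 1.118 × 10⁻⁵ × 21 × 70,392,100 ≈ 16,526.7 × g
Target RCF = 1.4 × 16,526.7 ≈ 23,137.4 × g
Your rotor: r = 232 mm / 2 = 116 mm = 11.6 cm
23,137.4 = 1.118 × 10⁻⁵ × 11.6 × N²
N² = 23,137.4 / (12.9688 × 10⁻⁵) = 178,408,180
N ≈ √178,408,180 ≈ 13,357.0

≈ 13400 RPM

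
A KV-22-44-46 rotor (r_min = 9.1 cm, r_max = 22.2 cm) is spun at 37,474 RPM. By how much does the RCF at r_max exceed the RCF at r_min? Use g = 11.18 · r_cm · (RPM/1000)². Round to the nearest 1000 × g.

≈ 206000 ×g

RCF_max = 11.18 × 22.2 × (37.474)² = 11.18 × 22.2 × 1,404.300676 ≈ 348,541.8 × g
RCF_min = 11.18 × 9.1 × (37.474)² = 11.18 × 9.1 × 1,404.300676 ≈ 142,870.7 × g
ΔRCF = 348,541.8 − 142,870.7 = 205,671.1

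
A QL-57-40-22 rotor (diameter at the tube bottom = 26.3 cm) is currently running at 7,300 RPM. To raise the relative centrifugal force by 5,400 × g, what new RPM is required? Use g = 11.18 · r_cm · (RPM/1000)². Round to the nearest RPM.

r = 26.3 / 2 = 13.15 cm
Current RCF = 11.18 × 13.15 × (7.3)² = 11.18 × 13.15 × 53.29 ≈ 7,834.5 × g
Target RCF = 7,834.5 + 5,400 = 13,234.5 × g
(N/1000)² = 13,234.5 / 147.017 = 90.0202
N = 1000 × √90.0202 ≈ 9,487.9

≈ 9488 RPM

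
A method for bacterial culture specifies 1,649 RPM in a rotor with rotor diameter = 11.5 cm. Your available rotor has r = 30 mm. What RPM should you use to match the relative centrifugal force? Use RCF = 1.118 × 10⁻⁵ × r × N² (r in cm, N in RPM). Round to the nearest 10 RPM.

Original rotor: r = 11.5 / 2 = 5.75 cm
RCF_original = 1.118 × 10⁻⁵ × 5.75 × (1649)² = 1.118 × 10⁻⁵ × 5.75 × 2,719,201 ≈ 174.8 × g
Your rotor: r = 30 mm = 3.0 cm
174.8 = 1.118 × 10⁻⁵ × 3 × N²
N² = 174.8 / (3.354 × 10⁻⁵) = 5,211,688
N ≈ √5,211,688 ≈ 2,282.9

2280 RPM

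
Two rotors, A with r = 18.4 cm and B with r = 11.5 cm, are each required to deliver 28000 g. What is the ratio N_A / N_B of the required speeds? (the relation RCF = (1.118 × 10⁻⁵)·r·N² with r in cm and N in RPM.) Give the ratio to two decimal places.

0.79

At fixed RCF, N ∝ 1/√r, so N_A/N_B = √(r_B/r_A) = √(11.5/18.4) = √0.625000 = 0.7906.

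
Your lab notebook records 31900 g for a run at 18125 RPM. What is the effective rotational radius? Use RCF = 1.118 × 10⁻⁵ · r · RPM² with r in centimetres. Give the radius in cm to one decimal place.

31900 = 1.118 × 10⁻⁵ × r × (18125)²
r = 31900 / (1.118 × 10⁻⁵ × 328,515,625) = 31900 / 3672.805 ≈ 8.685 cm

r ≈ 8.7 cm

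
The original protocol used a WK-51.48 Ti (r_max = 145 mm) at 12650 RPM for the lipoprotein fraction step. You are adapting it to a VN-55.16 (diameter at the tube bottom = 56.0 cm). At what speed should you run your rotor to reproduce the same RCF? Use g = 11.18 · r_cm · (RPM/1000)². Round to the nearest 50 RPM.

Original rotor: r = 145 mm = 14.5 cm
RCF_original = 11.18 × 14.5 × (12.65)² = 11.18 × 14.5 × 160.0225 ≈ 25,941.2 × g
Your rotor: r = 56.0 / 2 = 28 cm
25,941.2 = 11.18 × 28 × (N/1000)²
(N/1000)² = 25,941.2 / 313.04 = 82.86864
N = 1000 × √82.86864 ≈ 9,103.2

9100 RPM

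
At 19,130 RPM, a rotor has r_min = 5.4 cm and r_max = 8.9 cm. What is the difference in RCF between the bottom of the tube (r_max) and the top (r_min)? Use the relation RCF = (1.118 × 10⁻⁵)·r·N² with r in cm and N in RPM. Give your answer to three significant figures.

≈ 14300 ×g

RCF_max = 1.118 × 10⁻⁵ × 8.9 × (19130)² = 1.118 × 10⁻⁵ × 8.9 × 365,956,900 ≈ 36,413.4 × g
RCF_min = 1.118 × 10⁻⁵ × 5.4 × (19130)² = 1.118 × 10⁻⁵ × 5.4 × 365,956,900 ≈ 22,093.5 × g
ΔRCF = 36,413.4 − 22,093.5 = 14,319.9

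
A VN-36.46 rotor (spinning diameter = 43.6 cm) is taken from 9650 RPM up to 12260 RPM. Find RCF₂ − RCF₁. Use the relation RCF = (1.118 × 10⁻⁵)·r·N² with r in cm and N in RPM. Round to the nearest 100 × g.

r = 43.6 / 2 = 21.8 cm
RCF₁ = 1.118 × 10⁻⁵ × 21.8 × (9650)² = 1.118 × 10⁻⁵ × 21.8 × 93,122,500 ≈ 22,696.2 × g
RCF₂ = 1.118 × 10⁻⁵ × 21.8 × (12260)² = 1.118 × 10⁻⁵ × 21.8 × 150,307,600 ≈ 36,633.6 × g
Increase = 36,633.6 − 22,696.2 = 13,937.4

13900 × g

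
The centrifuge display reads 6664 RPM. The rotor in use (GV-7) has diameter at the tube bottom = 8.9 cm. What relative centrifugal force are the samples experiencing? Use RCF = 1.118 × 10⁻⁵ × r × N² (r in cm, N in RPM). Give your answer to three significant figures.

2210 × g

r = 8.9 / 2 = 4.45 cm
RCF = 1.118 × 10⁻⁵ × r × N²
RCF = 1.118 × 10⁻⁵ × 4.45 × (6664)² = 1.118 × 10⁻⁵ × 4.45 × 44,408,896 ≈ 2,209.4 × g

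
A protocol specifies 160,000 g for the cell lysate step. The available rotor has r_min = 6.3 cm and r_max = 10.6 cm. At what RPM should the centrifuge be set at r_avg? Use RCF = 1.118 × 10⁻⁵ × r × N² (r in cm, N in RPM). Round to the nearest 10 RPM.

N ≈ 41150 RPM

r_avg = (6.3 + 10.6) / 2 = 8.45 cm
RCF = 1.118 × 10⁻⁵ × r × N²
160,000 = 1.118 × 10⁻⁵ × 8.45 × N²
N² = 160,000 / (9.4471 × 10⁻⁵) = 1,693,641,435
N ≈ √1,693,641,435 ≈ 41,153.9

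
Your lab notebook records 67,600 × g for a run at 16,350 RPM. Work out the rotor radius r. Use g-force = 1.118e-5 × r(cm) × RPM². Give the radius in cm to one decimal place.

RCF = 1.118 × 10⁻⁵ × r × N²
67600 = 1.118 × 10⁻⁵ × r × (16350)²
r = 67600 / (1.118 × 10⁻⁵ × 267,322,500) = 67600 / 2988.666 ≈ 22.619 cm

r ≈ 22.6 cm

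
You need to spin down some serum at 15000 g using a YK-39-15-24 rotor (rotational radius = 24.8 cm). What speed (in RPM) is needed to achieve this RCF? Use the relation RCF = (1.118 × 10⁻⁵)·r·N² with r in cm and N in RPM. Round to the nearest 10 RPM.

N ≈ 7360 RPM

15,000 = 1.118 × 10⁻⁵ × 24.8 × N²
N² = 15,000 / (27.7264 × 10⁻⁵) = 54,100,063
N ≈ √54,100,063 ≈ 7,355.3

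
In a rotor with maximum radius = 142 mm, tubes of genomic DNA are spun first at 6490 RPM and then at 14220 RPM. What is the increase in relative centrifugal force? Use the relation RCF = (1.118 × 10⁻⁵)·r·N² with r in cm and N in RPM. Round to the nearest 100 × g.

≈ 25400 × g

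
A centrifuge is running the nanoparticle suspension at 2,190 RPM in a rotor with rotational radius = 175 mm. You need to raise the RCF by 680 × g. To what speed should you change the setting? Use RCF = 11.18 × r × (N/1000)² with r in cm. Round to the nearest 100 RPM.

≈ 2900 RPM

r = 175 mm = 17.5 cm
Current RCF = 11.18 × 17.5 × (2.19)² = 11.18 × 17.5 × 4.7961 ≈ 938.4 × g
Target RCF = 938.4 + 680 = 1,618.4 × g
(N/1000)² = 1,618.4 / 195.65 = 8.271914
N = 1000 × √8.271914 ≈ 2,876.1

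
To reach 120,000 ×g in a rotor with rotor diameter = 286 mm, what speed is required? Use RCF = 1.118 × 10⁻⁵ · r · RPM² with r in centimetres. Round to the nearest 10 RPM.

27400 RPM

r = 286 mm / 2 = 143 mm = 14.3 cm
RCF = 1.118 × 10⁻⁵ × r × N²
120,000 = 1.118 × 10⁻⁵ × 14.3 × N²
N² = 120,000 / (15.9874 × 10⁻⁵) = 750,591,090
N ≈ √750,591,090 ≈ 27,396.9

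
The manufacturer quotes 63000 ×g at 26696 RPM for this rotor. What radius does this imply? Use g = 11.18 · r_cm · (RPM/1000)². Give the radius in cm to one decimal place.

7.9 cm

RCF = 11.18 × r × (N/1000)²
63000 = 11.18 × r × (26.696)²
r = 63000 / (11.18 × 712.676416) = 63000 / 7967.722 ≈ 7.907 cm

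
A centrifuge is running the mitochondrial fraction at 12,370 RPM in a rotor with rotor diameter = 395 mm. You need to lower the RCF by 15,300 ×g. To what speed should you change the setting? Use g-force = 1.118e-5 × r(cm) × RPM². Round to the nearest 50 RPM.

≈ 9150 RPM

r = 395 mm / 2 = 197.5 mm = 19.75 cm
Current RCF = 1.118 × 10⁻⁵ × 19.75 × (12370)² = 1.118 × 10⁻⁵ × 19.75 × 153,016,900 ≈ 33,786.9 × g
Target RCF = 33,786.9 − 15,300 = 18,486.9 × g
N² = 18,486.9 / (22.0805 × 10⁻⁵) = 83,725,006
N ≈ √83,725,006 ≈ 9,150.1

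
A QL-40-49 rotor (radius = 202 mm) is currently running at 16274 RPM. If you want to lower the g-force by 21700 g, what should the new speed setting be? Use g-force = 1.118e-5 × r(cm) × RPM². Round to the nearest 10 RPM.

≈ 12990 RPM

r = 202 mm = 20.2 cm
Current RCF = 1.118 × 10⁻⁵ × 20.2 × (16274)² = 1.118 × 10⁻⁵ × 20.2 × 264,843,076 ≈ 59,811.1 × g
Target RCF = 59,811.1 − 21,700 = 38,111.1 × g
N² = 38,111.1 / (22.5836 × 10⁻⁵) = 168,755,646
N ≈ √168,755,646 ≈ 12,990.6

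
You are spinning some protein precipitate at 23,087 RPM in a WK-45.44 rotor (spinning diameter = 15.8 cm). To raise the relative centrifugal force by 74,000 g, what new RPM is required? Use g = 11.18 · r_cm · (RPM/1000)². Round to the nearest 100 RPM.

37000 RPM

r = 15.8 / 2 = 7.9 cm
Current RCF = 11.18 × 7.9 × (23.087)² = 11.18 × 7.9 × 533.009569 ≈ 47,076.5 × g
Target RCF = 47,076.5 + 74,000 = 121,076.5 × g
(N/1000)² = 121,076.5 / 88.322 = 1370.853
N = 1000 × √1370.853 ≈ 37,025.0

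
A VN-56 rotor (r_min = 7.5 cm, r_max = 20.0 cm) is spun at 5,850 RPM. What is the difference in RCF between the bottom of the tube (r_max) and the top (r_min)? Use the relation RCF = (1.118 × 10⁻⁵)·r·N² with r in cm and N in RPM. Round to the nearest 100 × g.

≈ 4800 × g

RCF_max = 1.118 × 10⁻⁵ × 20 × (5850)² = 1.118 × 10⁻⁵ × 20 × 34,222,500 ≈ 7,652.2 × g
RCF_min = 1.118 × 10⁻⁵ × 7.5 × (5850)² = 1.118 × 10⁻⁵ × 7.5 × 34,222,500 ≈ 2,869.6 × g
ΔRCF = 7,652.2 − 2,869.6 = 4,782.6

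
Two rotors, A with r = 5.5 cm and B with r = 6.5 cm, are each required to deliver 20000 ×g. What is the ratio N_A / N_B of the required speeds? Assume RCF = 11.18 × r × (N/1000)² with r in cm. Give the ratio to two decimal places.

1.09

At fixed RCF, N ∝ 1/√r, so N_A/N_B = √(r_B/r_A) = √(6.5/5.5) = √1.181818 = 1.0871.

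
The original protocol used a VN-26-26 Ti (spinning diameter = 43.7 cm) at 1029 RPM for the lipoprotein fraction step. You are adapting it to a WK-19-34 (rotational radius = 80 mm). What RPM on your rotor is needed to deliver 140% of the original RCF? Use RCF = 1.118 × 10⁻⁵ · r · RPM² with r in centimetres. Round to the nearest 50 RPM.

2000 RPM

Original rotor: r = 43.7 / 2 = 21.85 cm
RCF_original = 1.118 × 10⁻⁵ × 21.85 × (1029)² = 1.118 × 10⁻⁵ × 21.85 × 1,058,841 ≈ 258.7 × g
Target RCF = 1.4 × 258.7 ≈ 362.2 × g
Your rotor: r = 80 mm = 8.0 cm
362.2 = 1.118 × 10⁻⁵ × 8 × N²
N² = 362.2 / (8.944 × 10⁻⁵) = 4,049,642
N ≈ √4,049,642 ≈ 2,012.4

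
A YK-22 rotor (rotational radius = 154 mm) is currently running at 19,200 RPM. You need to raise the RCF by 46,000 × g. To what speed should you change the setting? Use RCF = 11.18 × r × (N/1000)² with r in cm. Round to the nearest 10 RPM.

N₂ ≈ 25220 RPM

r = 154 mm = 15.4 cm
Current RCF = 11.18 × 15.4 × (19.2)² = 11.18 × 15.4 × 368.64 ≈ 63,469.5 × g
Target RCF = 63,469.5 + 46,000 = 109,469.5 × g
(N/1000)² = 109,469.5 / 172.172 = 635.8148
N = 1000 × √635.8148 ≈ 25,215.4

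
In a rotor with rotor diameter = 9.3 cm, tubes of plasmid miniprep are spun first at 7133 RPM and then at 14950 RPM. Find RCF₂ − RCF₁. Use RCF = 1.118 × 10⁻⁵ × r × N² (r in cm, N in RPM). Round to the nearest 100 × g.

r = 9.3 / 2 = 4.65 cm
RCF₁ = 1.118 × 10⁻⁵ × 4.65 × (7133)² = 1.118 × 10⁻⁵ × 4.65 × 50,879,689 ≈ 2,645.1 × g
RCF₂ = 1.118 × 10⁻⁵ × 4.65 × (14950)² = 1.118 × 10⁻⁵ × 4.65 × 223,502,500 ≈ 11,619.2 × g
Increase = 11,619.2 − 2,645.1 = 8,974.1

9000 g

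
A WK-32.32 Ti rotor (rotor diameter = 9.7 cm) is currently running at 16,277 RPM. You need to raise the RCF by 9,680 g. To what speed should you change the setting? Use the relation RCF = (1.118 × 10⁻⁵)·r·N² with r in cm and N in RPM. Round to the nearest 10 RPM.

r = 9.7 / 2 = 4.85 cm
Current RCF = 1.118 × 10⁻⁵ × 4.85 × (16277)² = 1.118 × 10⁻⁵ × 4.85 × 264,940,729 ≈ 14,365.9 × g
Target RCF = 14,365.9 + 9,680 = 24,045.9 × g
N² = 24,045.9 / (5.4223 × 10⁻⁵) = 443,463,106
N ≈ √443,463,106 ≈ 21,058.6

21060 RPM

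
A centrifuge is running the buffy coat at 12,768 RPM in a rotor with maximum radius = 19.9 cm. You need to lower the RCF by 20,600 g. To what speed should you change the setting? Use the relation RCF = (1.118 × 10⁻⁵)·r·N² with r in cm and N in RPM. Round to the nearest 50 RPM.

N₂ ≈ 8400 RPM

Current RCF = 1.118 × 10⁻⁵ × 19.9 × (12768)² = 1.118 × 10⁻⁵ × 19.9 × 163,021,824 ≈ 36,269.4 × g
Target RCF = 36,269.4 − 20,600 = 15,669.4 × g
N² = 15,669.4 / (22.2482 × 10⁻⁵) = 70,429,967
N ≈ √70,429,967 ≈ 8,392.3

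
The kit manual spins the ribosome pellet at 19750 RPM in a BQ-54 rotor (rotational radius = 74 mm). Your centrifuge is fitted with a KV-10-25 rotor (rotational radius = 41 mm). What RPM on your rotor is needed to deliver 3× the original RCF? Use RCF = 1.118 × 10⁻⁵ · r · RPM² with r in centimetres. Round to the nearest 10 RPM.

45960 RPM

Original rotor: r = 74 mm = 7.4 cm
RCF_original = 1.118 × 10⁻⁵ × 7.4 × (19750)² = 1.118 × 10⁻⁵ × 7.4 × 390,062,500 ≈ 32,270.7 × g
Target RCF = 3 × 32,270.7 ≈ 96,812.1 × g
Your rotor: r = 41 mm = 4.1 cm
96,812.1 = 1.118 × 10⁻⁵ × 4.1 × N²
N² = 96,812.1 / (4.5838 × 10⁻⁵) = 2,112,048,955
N ≈ √2,112,048,955 ≈ 45,957.0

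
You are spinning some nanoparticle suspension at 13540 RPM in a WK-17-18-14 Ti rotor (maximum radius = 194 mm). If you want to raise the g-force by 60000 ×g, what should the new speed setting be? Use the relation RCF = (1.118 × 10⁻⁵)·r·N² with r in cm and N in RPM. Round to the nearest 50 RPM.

21450 RPM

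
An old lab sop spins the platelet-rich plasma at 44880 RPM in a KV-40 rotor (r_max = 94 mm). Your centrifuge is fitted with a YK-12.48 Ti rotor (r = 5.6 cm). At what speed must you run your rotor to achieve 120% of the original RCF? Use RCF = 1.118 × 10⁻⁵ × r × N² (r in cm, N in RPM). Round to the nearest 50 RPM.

Original rotor: r = 94 mm = 9.4 cm
RCF_original = 1.118 × 10⁻⁵ × 9.4 × (44880)² = 1.118 × 10⁻⁵ × 9.4 × 2,014,214,400 ≈ 211,677.8 × g
Target RCF = 1.2 × 211,677.8 ≈ 254,013.4 × g
254,013.4 = 1.118 × 10⁻⁵ × 5.6 × N²
N² = 254,013.4 / (6.2608 × 10⁻⁵) = 4,057,203,552
N ≈ √4,057,203,552 ≈ 63,696.2

63700 RPM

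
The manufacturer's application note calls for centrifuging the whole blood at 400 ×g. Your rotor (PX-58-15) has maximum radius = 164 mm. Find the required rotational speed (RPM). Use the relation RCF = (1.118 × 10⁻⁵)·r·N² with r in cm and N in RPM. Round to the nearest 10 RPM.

≈ 1480 RPM

r = 164 mm = 16.4 cm
400 = 1.118 × 10⁻⁵ × 16.4 × N²
N² = 400 / (18.3352 × 10⁻⁵) = 2,181,596
N ≈ √2,181,596 ≈ 1,477.0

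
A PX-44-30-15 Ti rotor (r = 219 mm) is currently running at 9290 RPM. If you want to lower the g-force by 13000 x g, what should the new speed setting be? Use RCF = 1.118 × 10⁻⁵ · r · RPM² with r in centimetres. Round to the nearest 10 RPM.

5760 RPM

r = 219 mm = 21.9 cm
Current RCF = 1.118 × 10⁻⁵ × 21.9 × (9290)² = 1.118 × 10⁻⁵ × 21.9 × 86,304,100 ≈ 21,130.9 × g
Target RCF = 21,130.9 − 13,000 = 8,130.9 × g
N² = 8,130.9 / (24.4842 × 10⁻⁵) = 33,208,763
N ≈ √33,208,763 ≈ 5,762.7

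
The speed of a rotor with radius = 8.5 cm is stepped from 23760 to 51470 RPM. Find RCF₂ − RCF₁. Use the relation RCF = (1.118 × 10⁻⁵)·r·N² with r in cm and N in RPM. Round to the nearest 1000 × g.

≈ 198000 × g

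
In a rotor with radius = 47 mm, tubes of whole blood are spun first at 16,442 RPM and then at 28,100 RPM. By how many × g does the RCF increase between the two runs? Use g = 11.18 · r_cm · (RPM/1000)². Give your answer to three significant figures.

≈ 27300 × g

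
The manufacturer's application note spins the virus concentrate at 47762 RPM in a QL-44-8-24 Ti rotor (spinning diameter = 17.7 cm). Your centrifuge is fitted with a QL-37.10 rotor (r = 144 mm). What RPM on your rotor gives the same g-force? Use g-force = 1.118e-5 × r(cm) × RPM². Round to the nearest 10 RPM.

37440 RPM

Original rotor: r = 17.7 / 2 = 8.85 cm
RCF_original = 1.118 × 10⁻⁵ × 8.85 × (47762)² = 1.118 × 10⁻⁵ × 8.85 × 2,281,208,644 ≈ 225,709.6 × g
Your rotor: r = 144 mm = 14.4 cm
225,709.6 = 1.118 × 10⁻⁵ × 14.4 × N²
N² = 225,709.6 / (16.0992 × 10⁻⁵) = 1,401,992,646
N ≈ √1,401,992,646 ≈ 37,443.2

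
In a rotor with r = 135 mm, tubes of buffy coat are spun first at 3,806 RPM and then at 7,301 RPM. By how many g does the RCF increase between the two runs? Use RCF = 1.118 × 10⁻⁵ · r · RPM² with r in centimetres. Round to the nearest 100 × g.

r = 135 mm = 13.5 cm
RCF₁ = 1.118 × 10⁻⁵ × 13.5 × (3806)² = 1.118 × 10⁻⁵ × 13.5 × 14,485,636 ≈ 2,186.3 × g
RCF₂ = 1.118 × 10⁻⁵ × 13.5 × (7301)² = 1.118 × 10⁻⁵ × 13.5 × 53,304,601 ≈ 8,045.3 × g
Increase = 8,045.3 − 2,186.3 = 5,859

5900 g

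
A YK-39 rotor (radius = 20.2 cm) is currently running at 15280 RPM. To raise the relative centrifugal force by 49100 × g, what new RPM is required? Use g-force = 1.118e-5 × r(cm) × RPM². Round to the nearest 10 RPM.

≈ 21230 RPM

Current RCF = 1.118 × 10⁻⁵ × 20.2 × (15280)² = 1.118 × 10⁻⁵ × 20.2 × 233,478,400 ≈ 52,727.8 × g
Target RCF = 52,727.8 + 49,100 = 101,827.8 × g
N² = 101,827.8 / (22.5836 × 10⁻⁵) = 450,892,683
N ≈ √450,892,683 ≈ 21,234.2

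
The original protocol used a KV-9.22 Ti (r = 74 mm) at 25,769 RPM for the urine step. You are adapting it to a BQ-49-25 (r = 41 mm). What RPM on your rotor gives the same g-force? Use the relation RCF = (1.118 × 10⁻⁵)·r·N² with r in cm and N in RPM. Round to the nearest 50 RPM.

Original rotor: r = 74 mm = 7.4 cm
RCF_original = 1.118 × 10⁻⁵ × 7.4 × (25769)² = 1.118 × 10⁻⁵ × 7.4 × 664,041,361 ≈ 54,937.5 × g
Your rotor: r = 41 mm = 4.1 cm
54,937.5 = 1.118 × 10⁻⁵ × 4.1 × N²
N² = 54,937.5 / (4.5838 × 10⁻⁵) = 1,198,514,333
N ≈ √1,198,514,333 ≈ 34,619.6

≈ 34600 RPM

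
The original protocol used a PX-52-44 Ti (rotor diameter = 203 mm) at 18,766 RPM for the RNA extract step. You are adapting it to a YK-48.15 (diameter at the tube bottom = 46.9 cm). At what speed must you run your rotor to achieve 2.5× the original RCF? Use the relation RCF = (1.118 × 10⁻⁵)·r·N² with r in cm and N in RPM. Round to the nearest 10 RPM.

19520 RPM

Original rotor: r = 203 mm / 2 = 101.5 mm = 10.15 cm
RCF = 1.118 × 10⁻⁵ × r × N²
RCF_original = 1.118 × 10⁻⁵ × 10.15 × (18766)² = 1.118 × 10⁻⁵ × 10.15 × 352,162,756 ≈ 39,962.4 × g
Target RCF = 2.5 × 39,962.4 ≈ 99,906 × g
Your rotor: r = 46.9 / 2 = 23.45 cm
99,906 = 1.118 × 10⁻⁵ × 23.45 × N²
N² = 99,906 / (26.2171 × 10⁻⁵) = 381,071,896
N ≈ √381,071,896 ≈ 19,521.1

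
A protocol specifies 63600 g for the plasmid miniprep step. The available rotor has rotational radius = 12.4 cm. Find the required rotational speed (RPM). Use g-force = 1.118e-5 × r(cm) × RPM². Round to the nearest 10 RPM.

≈ 21420 RPM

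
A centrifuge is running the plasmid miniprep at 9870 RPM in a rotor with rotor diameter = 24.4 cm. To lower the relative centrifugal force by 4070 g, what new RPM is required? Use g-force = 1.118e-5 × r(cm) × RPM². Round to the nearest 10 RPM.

r = 24.4 / 2 = 12.2 cm
Current RCF = 1.118 × 10⁻⁵ × 12.2 × (9870)² = 1.118 × 10⁻⁵ × 12.2 × 97,416,900 ≈ 13,287.3 × g
Target RCF = 13,287.3 − 4,070 = 9,217.3 × g
N² = 9,217.3 / (13.6396 × 10⁻⁵) = 67,577,495
N ≈ √67,577,495 ≈ 8,220.6

≈ 8220 RPM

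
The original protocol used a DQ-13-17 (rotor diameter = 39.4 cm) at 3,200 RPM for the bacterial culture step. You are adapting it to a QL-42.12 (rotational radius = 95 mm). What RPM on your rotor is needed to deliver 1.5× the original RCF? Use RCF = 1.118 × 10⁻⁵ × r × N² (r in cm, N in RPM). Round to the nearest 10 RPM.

≈ 5640 RPM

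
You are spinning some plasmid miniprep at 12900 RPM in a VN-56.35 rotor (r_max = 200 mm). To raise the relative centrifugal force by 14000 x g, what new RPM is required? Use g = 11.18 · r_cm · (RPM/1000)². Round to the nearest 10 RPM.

r = 200 mm = 20.0 cm
Current RCF = 11.18 × 20 × (12.9)² = 11.18 × 20 × 166.41 ≈ 37,209.3 × g
Target RCF = 37,209.3 + 14,000 = 51,209.3 × g
(N/1000)² = 51,209.3 / 223.6 = 229.0219
N = 1000 × √229.0219 ≈ 15,133.5

15130 RPM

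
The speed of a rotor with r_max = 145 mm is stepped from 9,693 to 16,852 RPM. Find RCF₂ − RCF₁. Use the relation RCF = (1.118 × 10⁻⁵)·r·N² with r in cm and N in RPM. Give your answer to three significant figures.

≈ 30800 g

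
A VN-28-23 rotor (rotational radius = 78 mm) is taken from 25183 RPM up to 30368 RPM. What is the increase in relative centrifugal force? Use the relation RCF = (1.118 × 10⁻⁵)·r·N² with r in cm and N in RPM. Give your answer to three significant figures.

25100 × g

r = 78 mm = 7.8 cm
RCF₁ = 1.118 × 10⁻⁵ × 7.8 × (25183)² = 1.118 × 10⁻⁵ × 7.8 × 634,183,489 ≈ 55,303.3 × g
RCF₂ = 1.118 × 10⁻⁵ × 7.8 × (30368)² = 1.118 × 10⁻⁵ × 7.8 × 922,215,424 ≈ 80,420.9 × g
Increase = 80,420.9 − 55,303.3 = 25,117.6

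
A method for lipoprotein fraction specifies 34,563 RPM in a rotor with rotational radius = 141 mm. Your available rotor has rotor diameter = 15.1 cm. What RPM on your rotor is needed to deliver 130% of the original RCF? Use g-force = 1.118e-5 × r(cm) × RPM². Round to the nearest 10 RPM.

53850 RPM

Original rotor: r = 141 mm = 14.1 cm
RCF_original = 1.118 × 10⁻⁵ × 14.1 × (34563)² = 1.118 × 10⁻⁵ × 14.1 × 1,194,600,969 ≈ 188,314.5 × g
Target RCF = 1.3 × 188,314.5 ≈ 244,808.9 × g
Your rotor: r = 15.1 / 2 = 7.55 cm
244,808.9 = 1.118 × 10⁻⁵ × 7.55 × N²
N² = 244,808.9 / (8.4409 × 10⁻⁵) = 2,900,270,113
N ≈ √2,900,270,113 ≈ 53,854.2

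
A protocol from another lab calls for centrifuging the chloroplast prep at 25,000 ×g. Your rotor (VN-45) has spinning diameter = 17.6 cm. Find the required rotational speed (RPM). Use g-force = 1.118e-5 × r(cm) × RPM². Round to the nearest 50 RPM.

r = 17.6 / 2 = 8.8 cm
RCF = 1.118 × 10⁻⁵ × r × N²
25,000 = 1.118 × 10⁻⁵ × 8.8 × N²
N² = 25,000 / (9.8384 × 10⁻⁵) = 254,106,359
N ≈ √254,106,359 ≈ 15,940.7

N ≈ 15950 RPM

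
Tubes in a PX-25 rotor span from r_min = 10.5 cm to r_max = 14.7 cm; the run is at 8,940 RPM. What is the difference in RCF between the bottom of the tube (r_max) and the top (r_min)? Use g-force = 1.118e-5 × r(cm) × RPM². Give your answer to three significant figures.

ΔRCF = 1.118 × 10⁻⁵ × (r_max − r_min) × N² = 1.118 × 10⁻⁵ × 4.2 × 79,923,600 ≈ 3,752.9

≈ 3750 x g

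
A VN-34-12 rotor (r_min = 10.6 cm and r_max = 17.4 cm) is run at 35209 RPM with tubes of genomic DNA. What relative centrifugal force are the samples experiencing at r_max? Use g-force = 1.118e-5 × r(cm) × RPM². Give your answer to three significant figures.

241000 ×g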